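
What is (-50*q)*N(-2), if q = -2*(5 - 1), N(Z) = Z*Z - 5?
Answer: -400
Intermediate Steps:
N(Z) = -5 + Z**2 (N(Z) = Z**2 - 5 = -5 + Z**2)
q = -8 (q = -2*4 = -8)
(-50*q)*N(-2) = (-50*(-8))*(-5 + (-2)**2) = 400*(-5 + 4) = 400*(-1) = -400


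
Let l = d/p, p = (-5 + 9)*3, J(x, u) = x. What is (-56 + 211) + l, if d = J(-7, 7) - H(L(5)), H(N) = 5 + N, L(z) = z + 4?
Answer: 613/4 ≈ 153.25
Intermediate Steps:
L(z) = 4 + z
p = 12 (p = 4*3 = 12)
d = -21 (d = -7 - (5 + (4 + 5)) = -7 - (5 + 9) = -7 - 1*14 = -7 - 14 = -21)
l = -7/4 (l = -21/12 = -21*1/12 = -7/4 ≈ -1.7500)
(-56 + 211) + l = (-56 + 211) - 7/4 = 155 - 7/4 = 613/4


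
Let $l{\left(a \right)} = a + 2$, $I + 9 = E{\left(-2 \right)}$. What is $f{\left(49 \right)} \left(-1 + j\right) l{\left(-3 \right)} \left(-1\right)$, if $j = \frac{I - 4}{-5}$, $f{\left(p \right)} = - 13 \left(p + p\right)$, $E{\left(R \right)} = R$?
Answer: $-2548$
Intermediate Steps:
$I = -11$ ($I = -9 - 2 = -11$)
$f{\left(p \right)} = - 26 p$ ($f{\left(p \right)} = - 13 \cdot 2 p = - 26 p$)
$l{\left(a \right)} = 2 + a$
$j = 3$ ($j = \frac{-11 - 4}{-5} = \left(-15\right) \left(- \frac{1}{5}\right) = 3$)
$f{\left(49 \right)} \left(-1 + j\right) l{\left(-3 \right)} \left(-1\right) = \left(-26\right) 49 \left(-1 + 3\right) \left(2 - 3\right) \left(-1\right) = - 1274 \cdot 2 \left(-1\right) \left(-1\right) = - 1274 \left(\left(-2\right) \left(-1\right)\right) = \left(-1274\right) 2 = -2548$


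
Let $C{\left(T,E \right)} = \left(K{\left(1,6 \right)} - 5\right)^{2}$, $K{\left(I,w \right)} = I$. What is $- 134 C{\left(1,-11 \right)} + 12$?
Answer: $-2132$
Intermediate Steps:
$C{\left(T,E \right)} = 16$ ($C{\left(T,E \right)} = \left(1 - 5\right)^{2} = \left(-4\right)^{2} = 16$)
$- 134 C{\left(1,-11 \right)} + 12 = \left(-134\right) 16 + 12 = -2144 + 12 = -2132$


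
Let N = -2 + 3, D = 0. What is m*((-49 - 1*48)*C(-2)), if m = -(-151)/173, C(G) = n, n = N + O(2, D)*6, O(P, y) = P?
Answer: -190411/173 ≈ -1100.6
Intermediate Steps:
N = 1
n = 13 (n = 1 + 2*6 = 1 + 12 = 13)
C(G) = 13
m = 151/173 (m = -(-151)/173 = -1*(-151/173) = 151/173 ≈ 0.87283)
m*((-49 - 1*48)*C(-2)) = 151*((-49 - 1*48)*13)/173 = 151*((-49 - 48)*13)/173 = 151*(-97*13)/173 = (151/173)*(-1261) = -190411/173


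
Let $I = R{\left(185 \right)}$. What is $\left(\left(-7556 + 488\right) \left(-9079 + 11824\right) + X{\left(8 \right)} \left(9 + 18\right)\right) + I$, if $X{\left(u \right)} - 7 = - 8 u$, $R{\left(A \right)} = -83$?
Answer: $-19403282$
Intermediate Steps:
$I = -83$
$X{\left(u \right)} = 7 - 8 u$
$\left(\left(-7556 + 488\right) \left(-9079 + 11824\right) + X{\left(8 \right)} \left(9 + 18\right)\right) + I = \left(\left(-7556 + 488\right) \left(-9079 + 11824\right) + \left(7 - 64\right) \left(9 + 18\right)\right) - 83 = \left(\left(-7068\right) 2745 + \left(7 - 64\right) 27\right) - 83 = \left(-19401660 - 1539\right) - 83 = -19403199 - 83 = -19403282$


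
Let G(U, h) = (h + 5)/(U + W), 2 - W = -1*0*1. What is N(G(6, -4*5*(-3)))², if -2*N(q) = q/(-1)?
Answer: 4225/256 ≈ 16.504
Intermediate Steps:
W = 2 (W = 2 - (-1*0) = 2 - 0 = 2 - 1*0 = 2 + 0 = 2)
G(U, h) = (5 + h)/(2 + U) (G(U, h) = (h + 5)/(U + 2) = (5 + h)/(2 + U))
N(q) = q/2 (N(q) = -q/(2*(-1)) = -q*(-1)/2 = -(-1)*q/2 = q/2)
N(G(6, -4*5*(-3)))² = (((5 - 4*5*(-3))/(2 + 6))/2)² = (((5 - 20*(-3))/8)/2)² = (((5 + 60)/8)/2)² = (((⅛)*65)/2)² = ((½)*(65/8))² = (65/16)² = 4225/256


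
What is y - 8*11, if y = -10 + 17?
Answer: -81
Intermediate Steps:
y = 7
y - 8*11 = 7 - 8*11 = 7 - 88 = -81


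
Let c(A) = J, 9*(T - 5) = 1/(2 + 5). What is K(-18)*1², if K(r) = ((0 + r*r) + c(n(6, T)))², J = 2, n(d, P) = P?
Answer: 106276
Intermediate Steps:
T = 316/63 (T = 5 + 1/(9*(2 + 5)) = 5 + (⅑)/7 = 5 + (⅑)*(⅐) = 5 + 1/63 = 316/63 ≈ 5.0159)
c(A) = 2
K(r) = (2 + r²)² (K(r) = ((0 + r*r) + 2)² = ((0 + r²) + 2)² = (r² + 2)² = (2 + r²)²)
K(-18)*1² = (2 + (-18)²)²*1² = (2 + 324)²*1 = 326²*1 = 106276*1 = 106276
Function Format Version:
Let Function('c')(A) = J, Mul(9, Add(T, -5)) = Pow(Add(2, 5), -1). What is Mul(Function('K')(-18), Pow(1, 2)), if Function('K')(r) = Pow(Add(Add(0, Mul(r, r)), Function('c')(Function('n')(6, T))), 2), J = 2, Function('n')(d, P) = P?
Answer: 106276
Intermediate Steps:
T = Rational(316, 63) (T = Add(5, Mul(Rational(1, 9), Pow(Add(2, 5), -1))) = Add(5, Mul(Rational(1, 9), Pow(7, -1))) = Add(5, Mul(Rational(1, 9), Rational(1, 7))) = Add(5, Rational(1, 63)) = Rational(316, 63) ≈ 5.0159)
Function('c')(A) = 2
Function('K')(r) = Pow(Add(2, Pow(r, 2)), 2) (Function('K')(r) = Pow(Add(Add(0, Mul(r, r)), 2), 2) = Pow(Add(Add(0, Pow(r, 2)), 2), 2) = Pow(Add(Pow(r, 2), 2), 2) = Pow(Add(2, Pow(r, 2)), 2))
Mul(Function('K')(-18), Pow(1, 2)) = Mul(Pow(Add(2, Pow(-18, 2)), 2), Pow(1, 2)) = Mul(Pow(Add(2, 324), 2), 1) = Mul(Pow(326, 2), 1) = Mul(106276, 1) = 106276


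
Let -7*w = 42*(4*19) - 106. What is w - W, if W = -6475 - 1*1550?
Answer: 53089/7 ≈ 7584.1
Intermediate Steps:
w = -3086/7 (w = -(42*(4*19) - 106)/7 = -(42*76 - 106)/7 = -(3192 - 106)/7 = -1/7*3086 = -3086/7 ≈ -440.86)
W = -8025 (W = -6475 - 1550 = -8025)
w - W = -3086/7 - 1*(-8025) = -3086/7 + 8025 = 53089/7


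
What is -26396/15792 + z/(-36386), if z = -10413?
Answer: -14214335/10260852 ≈ -1.3853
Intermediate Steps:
-26396/15792 + z/(-36386) = -26396/15792 - 10413/(-36386) = -26396*1/15792 - 10413*(-1/36386) = -6599/3948 + 10413/36386 = -14214335/10260852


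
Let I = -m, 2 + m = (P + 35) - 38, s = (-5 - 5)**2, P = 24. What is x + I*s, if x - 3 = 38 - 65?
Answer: -1924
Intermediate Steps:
s = 100 (s = (-10)**2 = 100)
x = -24 (x = 3 + (38 - 65) = 3 - 27 = -24)
m = 19 (m = -2 + ((24 + 35) - 38) = -2 + (59 - 38) = -2 + 21 = 19)
I = -19 (I = -1*19 = -19)
x + I*s = -24 - 19*100 = -24 - 1900 = -1924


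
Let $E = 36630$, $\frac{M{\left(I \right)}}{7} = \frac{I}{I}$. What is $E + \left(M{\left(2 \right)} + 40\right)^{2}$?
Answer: $38839$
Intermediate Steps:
$M{\left(I \right)} = 7$ ($M{\left(I \right)} = 7 \frac{I}{I} = 7 \cdot 1 = 7$)
$E + \left(M{\left(2 \right)} + 40\right)^{2} = 36630 + \left(7 + 40\right)^{2} = 36630 + 47^{2} = 36630 + 2209 = 38839$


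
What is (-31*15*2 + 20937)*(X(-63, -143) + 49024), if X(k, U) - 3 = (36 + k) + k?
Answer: 979082559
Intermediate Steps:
X(k, U) = 39 + 2*k (X(k, U) = 3 + ((36 + k) + k) = 3 + (36 + 2*k) = 39 + 2*k)
(-31*15*2 + 20937)*(X(-63, -143) + 49024) = (-31*15*2 + 20937)*((39 + 2*(-63)) + 49024) = (-465*2 + 20937)*((39 - 126) + 49024) = (-930 + 20937)*(-87 + 49024) = 20007*48937 = 979082559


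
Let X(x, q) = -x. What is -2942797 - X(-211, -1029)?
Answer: -2943008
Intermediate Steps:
-2942797 - X(-211, -1029) = -2942797 - (-1)*(-211) = -2942797 - 1*211 = -2942797 - 211 = -2943008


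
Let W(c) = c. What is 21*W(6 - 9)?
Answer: -63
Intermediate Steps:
21*W(6 - 9) = 21*(6 - 9) = 21*(-3) = -63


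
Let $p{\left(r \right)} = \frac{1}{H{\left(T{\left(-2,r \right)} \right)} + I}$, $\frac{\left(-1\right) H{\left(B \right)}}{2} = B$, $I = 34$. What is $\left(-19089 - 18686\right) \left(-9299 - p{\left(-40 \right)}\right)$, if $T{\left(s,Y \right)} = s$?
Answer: $\frac{13348287325}{38} \approx 3.5127 \cdot 10^{8}$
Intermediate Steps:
$H{\left(B \right)} = - 2 B$
$p{\left(r \right)} = \frac{1}{38}$ ($p{\left(r \right)} = \frac{1}{\left(-2\right) \left(-2\right) + 34} = \frac{1}{4 + 34} = \frac{1}{38}$)
$\left(-19089 - 18686\right) \left(-9299 - p{\left(-40 \right)}\right) = \left(-19089 - 18686\right) \left(-9299 - \frac{1}{38}\right) = - 37775 \left(-9299 - \frac{1}{38}\right) = \left(-37775\right) \left(- \frac{353363}{38}\right) = \frac{13348287325}{38}$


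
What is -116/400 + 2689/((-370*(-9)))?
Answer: 17233/33300 ≈ 0.51751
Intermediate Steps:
-116/400 + 2689/((-370*(-9))) = -116*1/400 + 2689/3330 = -29/100 + 2689*(1/3330) = -29/100 + 2689/3330 = 17233/33300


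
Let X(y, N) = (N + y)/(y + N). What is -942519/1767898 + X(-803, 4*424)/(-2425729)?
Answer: -2286297439249/4288441447642 ≈ -0.53313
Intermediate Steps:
X(y, N) = 1 (X(y, N) = (N + y)/(N + y) = 1)
-942519/1767898 + X(-803, 4*424)/(-2425729) = -942519/1767898 + 1/(-2425729) = -942519*1/1767898 + 1*(-1/2425729) = -942519/1767898 - 1/2425729 = -2286297439249/4288441447642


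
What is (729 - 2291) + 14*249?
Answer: 1924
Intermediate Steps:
(729 - 2291) + 14*249 = -1562 + 3486 = 1924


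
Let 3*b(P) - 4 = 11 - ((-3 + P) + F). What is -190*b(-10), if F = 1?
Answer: -1710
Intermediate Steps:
b(P) = 17/3 - P/3 (b(P) = 4/3 + (11 - ((-3 + P) + 1))/3 = 4/3 + (11 - (-2 + P))/3 = 4/3 + (11 + (2 - P))/3 = 4/3 + (13 - P)/3 = 4/3 + (13/3 - P/3) = 17/3 - P/3)
-190*b(-10) = -190*(17/3 - ⅓*(-10)) = -190*(17/3 + 10/3) = -190*9 = -1710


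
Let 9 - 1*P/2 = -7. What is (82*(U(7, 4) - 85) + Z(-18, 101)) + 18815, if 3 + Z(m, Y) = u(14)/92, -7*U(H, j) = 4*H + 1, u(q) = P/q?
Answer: 1851872/161 ≈ 11502.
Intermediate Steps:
P = 32 (P = 18 - 2*(-7) = 18 + 14 = 32)
u(q) = 32/q
U(H, j) = -⅐ - 4*H/7 (U(H, j) = -(4*H + 1)/7 = -(1 + 4*H)/7 = -⅐ - 4*H/7)
Z(m, Y) = -479/161 (Z(m, Y) = -3 + (32/14)/92 = -3 + (32*(1/14))*(1/92) = -3 + (16/7)*(1/92) = -3 + 4/161 = -479/161)
(82*(U(7, 4) - 85) + Z(-18, 101)) + 18815 = (82*((-⅐ - 4/7*7) - 85) - 479/161) + 18815 = (82*((-⅐ - 4) - 85) - 479/161) + 18815 = (82*(-29/7 - 85) - 479/161) + 18815 = (82*(-624/7) - 479/161) + 18815 = (-51168/7 - 479/161) + 18815 = -1177343/161 + 18815 = 1851872/161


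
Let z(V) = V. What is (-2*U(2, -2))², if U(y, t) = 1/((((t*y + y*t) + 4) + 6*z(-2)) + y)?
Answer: 1/49 ≈ 0.020408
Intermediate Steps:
U(y, t) = 1/(-8 + y + 2*t*y) (U(y, t) = 1/((((t*y + y*t) + 4) + 6*(-2)) + y) = 1/((((t*y + t*y) + 4) - 12) + y) = 1/(((2*t*y + 4) - 12) + y) = 1/(((4 + 2*t*y) - 12) + y) = 1/((-8 + 2*t*y) + y) = 1/(-8 + y + 2*t*y))
(-2*U(2, -2))² = (-2/(-8 + 2 + 2*(-2)*2))² = (-2/(-8 + 2 - 8))² = (-2/(-14))² = (-2*(-1/14))² = (⅐)² = 1/49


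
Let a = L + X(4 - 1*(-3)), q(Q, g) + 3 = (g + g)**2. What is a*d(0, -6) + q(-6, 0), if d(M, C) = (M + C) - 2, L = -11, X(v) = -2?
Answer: 101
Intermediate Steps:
q(Q, g) = -3 + 4*g**2 (q(Q, g) = -3 + (g + g)**2 = -3 + (2*g)**2 = -3 + 4*g**2)
d(M, C) = -2 + C + M (d(M, C) = (C + M) - 2 = -2 + C + M)
a = -13 (a = -11 - 2 = -13)
a*d(0, -6) + q(-6, 0) = -13*(-2 - 6 + 0) + (-3 + 4*0**2) = -13*(-8) + (-3 + 4*0) = 104 + (-3 + 0) = 104 - 3 = 101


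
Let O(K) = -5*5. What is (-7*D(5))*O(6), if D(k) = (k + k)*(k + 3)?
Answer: 14000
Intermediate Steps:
O(K) = -25
D(k) = 2*k*(3 + k) (D(k) = (2*k)*(3 + k) = 2*k*(3 + k))
(-7*D(5))*O(6) = -14*5*(3 + 5)*(-25) = -14*5*8*(-25) = -7*80*(-25) = -560*(-25) = 14000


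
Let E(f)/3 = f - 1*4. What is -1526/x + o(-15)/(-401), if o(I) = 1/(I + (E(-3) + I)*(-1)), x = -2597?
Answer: 262201/446313 ≈ 0.58748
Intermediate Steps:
E(f) = -12 + 3*f (E(f) = 3*(f - 1*4) = 3*(f - 4) = 3*(-4 + f) = -12 + 3*f)
o(I) = 1/21 (o(I) = 1/(I + ((-12 + 3*(-3)) + I)*(-1)) = 1/(I + ((-12 - 9) + I)*(-1)) = 1/(I + (-21 + I)*(-1)) = 1/(I + (21 - I)) = 1/21)
-1526/x + o(-15)/(-401) = -1526/(-2597) + (1/21)/(-401) = -1526*(-1/2597) + (1/21)*(-1/401) = 218/371 - 1/8421 = 262201/446313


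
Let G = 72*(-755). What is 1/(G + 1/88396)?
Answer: -88396/4805206559 ≈ -1.8396e-5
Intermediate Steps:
G = -54360
1/(G + 1/88396) = 1/(-54360 + 1/88396) = 1/(-4805206559/88396) = -88396/4805206559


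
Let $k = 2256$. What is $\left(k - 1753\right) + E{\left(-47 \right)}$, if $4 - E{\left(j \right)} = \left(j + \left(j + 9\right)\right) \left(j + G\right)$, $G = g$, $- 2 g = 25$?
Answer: $- \frac{9101}{2} \approx -4550.5$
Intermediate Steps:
$g = - \frac{25}{2}$ ($g = \left(- \frac{1}{2}\right) 25 = - \frac{25}{2} \approx -12.5$)
$G = - \frac{25}{2} \approx -12.5$
$E{\left(j \right)} = 4 - \left(9 + 2 j\right) \left(- \frac{25}{2} + j\right)$ ($E{\left(j \right)} = 4 - \left(j + \left(j + 9\right)\right) \left(j - \frac{25}{2}\right) = 4 - \left(j + \left(9 + j\right)\right) \left(- \frac{25}{2} + j\right) = 4 - \left(9 + 2 j\right) \left(- \frac{25}{2} + j\right)$)
$\left(k - 1753\right) + E{\left(-47 \right)} = \left(2256 - 1753\right) + \left(\frac{233}{2} - 2 \left(-47\right)^{2} + 16 \left(-47\right)\right) = 503 - \frac{10107}{2} = - \frac{9101}{2}$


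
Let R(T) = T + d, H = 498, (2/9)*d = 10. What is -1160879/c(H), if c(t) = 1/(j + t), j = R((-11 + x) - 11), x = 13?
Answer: -619909386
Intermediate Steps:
d = 45 (d = (9/2)*10 = 45)
R(T) = 45 + T (R(T) = T + 45 = 45 + T)
j = 36 (j = 45 + ((-11 + 13) - 11) = 45 + (2 - 11) = 45 - 9 = 36)
c(t) = 1/(36 + t)
-1160879/c(H) = -1160879/(1/(36 + 498)) = -1160879/(1/534) = -1160879/1/534 = -1160879*534 = -619909386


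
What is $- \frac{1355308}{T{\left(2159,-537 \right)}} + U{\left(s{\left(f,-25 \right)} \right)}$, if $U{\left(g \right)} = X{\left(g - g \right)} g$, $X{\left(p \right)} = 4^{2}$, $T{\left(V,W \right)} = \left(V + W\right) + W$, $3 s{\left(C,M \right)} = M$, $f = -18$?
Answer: $- \frac{4499924}{3255} \approx -1382.5$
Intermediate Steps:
$s{\left(C,M \right)} = \frac{M}{3}$
$T{\left(V,W \right)} = V + 2 W$
$X{\left(p \right)} = 16$
$U{\left(g \right)} = 16 g$
$- \frac{1355308}{T{\left(2159,-537 \right)}} + U{\left(s{\left(f,-25 \right)} \right)} = - \frac{1355308}{2159 + 2 \left(-537\right)} + 16 \cdot \frac{1}{3} \left(-25\right) = - \frac{1355308}{2159 - 1074} + 16 \left(- \frac{25}{3}\right) = - \frac{1355308}{1085} - \frac{400}{3} = - \frac{4499924}{3255}$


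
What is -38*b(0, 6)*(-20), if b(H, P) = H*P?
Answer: 0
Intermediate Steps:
-38*b(0, 6)*(-20) = -0*6*(-20) = -38*0*(-20) = 0*(-20) = 0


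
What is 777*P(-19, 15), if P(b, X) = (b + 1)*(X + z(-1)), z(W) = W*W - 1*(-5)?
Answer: -293706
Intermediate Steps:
z(W) = 5 + W² (z(W) = W² + 5 = 5 + W²)
P(b, X) = (1 + b)*(6 + X) (P(b, X) = (b + 1)*(X + (5 + (-1)²)) = (1 + b)*(X + (5 + 1)) = (1 + b)*(X + 6) = (1 + b)*(6 + X))
777*P(-19, 15) = 777*(6 + 15 + 6*(-19) + 15*(-19)) = 777*(6 + 15 - 114 - 285) = 777*(-378) = -293706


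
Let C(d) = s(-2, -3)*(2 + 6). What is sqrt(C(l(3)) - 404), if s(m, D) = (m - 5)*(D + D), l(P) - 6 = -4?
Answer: 2*I*sqrt(17) ≈ 8.2462*I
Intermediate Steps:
l(P) = 2 (l(P) = 6 - 4 = 2)
s(m, D) = 2*D*(-5 + m) (s(m, D) = (-5 + m)*(2*D) = 2*D*(-5 + m))
C(d) = 336 (C(d) = (2*(-3)*(-5 - 2))*(2 + 6) = (2*(-3)*(-7))*8 = 42*8 = 336)
sqrt(C(l(3)) - 404) = sqrt(336 - 404) = sqrt(-68) = 2*I*sqrt(17)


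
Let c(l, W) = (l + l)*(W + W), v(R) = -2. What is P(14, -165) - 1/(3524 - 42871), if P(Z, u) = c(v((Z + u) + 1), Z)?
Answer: -4406863/39347 ≈ -112.00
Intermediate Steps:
c(l, W) = 4*W*l (c(l, W) = (2*l)*(2*W) = 4*W*l)
P(Z, u) = -8*Z (P(Z, u) = 4*Z*(-2) = -8*Z)
P(14, -165) - 1/(3524 - 42871) = -8*14 - 1/(3524 - 42871) = -112 - 1/(-39347) = -112 - 1*(-1/39347) = -112 + 1/39347 = -4406863/39347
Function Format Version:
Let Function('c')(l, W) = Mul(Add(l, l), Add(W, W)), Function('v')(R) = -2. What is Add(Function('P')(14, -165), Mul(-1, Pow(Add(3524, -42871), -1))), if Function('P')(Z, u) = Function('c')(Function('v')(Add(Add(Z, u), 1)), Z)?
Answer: Rational(-4406863, 39347) ≈ -112.00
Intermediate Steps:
Function('c')(l, W) = Mul(4, W, l) (Function('c')(l, W) = Mul(Mul(2, l), Mul(2, W)) = Mul(4, W, l))
Function('P')(Z, u) = Mul(-8, Z) (Function('P')(Z, u) = Mul(4, Z, -2) = Mul(-8, Z))
Add(Function('P')(14, -165), Mul(-1, Pow(Add(3524, -42871), -1))) = Add(Mul(-8, 14), Mul(-1, Pow(Add(3524, -42871), -1))) = Add(-112, Mul(-1, Pow(-39347, -1))) = Add(-112, Mul(-1, Rational(-1, 39347))) = Add(-112, Rational(1, 39347)) = Rational(-4406863, 39347)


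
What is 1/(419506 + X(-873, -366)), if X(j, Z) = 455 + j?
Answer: 1/419088 ≈ 2.3861e-6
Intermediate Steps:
1/(419506 + X(-873, -366)) = 1/(419506 + (455 - 873)) = 1/(419506 - 418) = 1/419088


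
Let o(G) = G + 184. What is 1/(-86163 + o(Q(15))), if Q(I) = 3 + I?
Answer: -1/85961 ≈ -1.1633e-5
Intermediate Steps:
o(G) = 184 + G
1/(-86163 + o(Q(15))) = 1/(-86163 + (184 + (3 + 15))) = 1/(-86163 + (184 + 18)) = 1/(-86163 + 202) = 1/(-85961) = -1/85961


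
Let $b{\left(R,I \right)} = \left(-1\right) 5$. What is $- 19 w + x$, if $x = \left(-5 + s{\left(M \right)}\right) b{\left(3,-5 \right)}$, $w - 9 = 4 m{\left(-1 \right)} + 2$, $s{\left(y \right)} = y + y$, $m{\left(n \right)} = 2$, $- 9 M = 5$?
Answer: $- \frac{2974}{9} \approx -330.44$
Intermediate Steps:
$M = - \frac{5}{9}$ ($M = \left(- \frac{1}{9}\right) 5 = - \frac{5}{9} \approx -0.55556$)
$s{\left(y \right)} = 2 y$
$w = 19$ ($w = 9 + \left(4 \cdot 2 + 2\right) = 9 + \left(8 + 2\right) = 9 + 10 = 19$)
$b{\left(R,I \right)} = -5$
$x = \frac{275}{9}$ ($x = \left(-5 + 2 \left(- \frac{5}{9}\right)\right) \left(-5\right) = \left(-5 - \frac{10}{9}\right) \left(-5\right) = \left(- \frac{55}{9}\right) \left(-5\right) = \frac{275}{9} \approx 30.556$)
$- 19 w + x = \left(-19\right) 19 + \frac{275}{9} = -361 + \frac{275}{9} = - \frac{2974}{9}$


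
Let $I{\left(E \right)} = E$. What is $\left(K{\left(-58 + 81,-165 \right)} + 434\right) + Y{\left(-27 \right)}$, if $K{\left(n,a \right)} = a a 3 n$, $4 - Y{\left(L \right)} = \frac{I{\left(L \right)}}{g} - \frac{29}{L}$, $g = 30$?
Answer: $\frac{507319963}{270} \approx 1.879 \cdot 10^{6}$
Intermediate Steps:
$Y{\left(L \right)} = 4 + \frac{29}{L} - \frac{L}{30}$ ($Y{\left(L \right)} = 4 - \left(\frac{L}{30} - \frac{29}{L}\right) = 4 - \left(- \frac{29}{L} + \frac{L}{30}\right) = 4 + \frac{29}{L} - \frac{L}{30}$)
$K{\left(n,a \right)} = 3 n a^{2}$ ($K{\left(n,a \right)} = a^{2} \cdot 3 n = 3 n a^{2}$)
$\left(K{\left(-58 + 81,-165 \right)} + 434\right) + Y{\left(-27 \right)} = \left(3 \left(-58 + 81\right) \left(-165\right)^{2} + 434\right) + \left(4 + \frac{29}{-27} - - \frac{9}{10}\right) = \left(3 \cdot 23 \cdot 27225 + 434\right) + \left(4 + 29 \left(- \frac{1}{27}\right) + \frac{9}{10}\right) = \left(1878525 + 434\right) + \left(4 - \frac{29}{27} + \frac{9}{10}\right) = 1878959 + \frac{1033}{270} = \frac{507319963}{270}$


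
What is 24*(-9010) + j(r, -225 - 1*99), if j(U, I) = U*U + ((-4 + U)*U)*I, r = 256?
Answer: -21052592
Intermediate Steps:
j(U, I) = U² + I*U*(-4 + U) (j(U, I) = U² + (U*(-4 + U))*I = U² + I*U*(-4 + U))
24*(-9010) + j(r, -225 - 1*99) = 24*(-9010) + 256*(256 - 4*(-225 - 1*99) + (-225 - 1*99)*256) = -216240 + 256*(256 - 4*(-225 - 99) + (-225 - 99)*256) = -216240 + 256*(256 - 4*(-324) - 324*256) = -216240 + 256*(256 + 1296 - 82944) = -216240 + 256*(-81392) = -216240 - 20836352 = -21052592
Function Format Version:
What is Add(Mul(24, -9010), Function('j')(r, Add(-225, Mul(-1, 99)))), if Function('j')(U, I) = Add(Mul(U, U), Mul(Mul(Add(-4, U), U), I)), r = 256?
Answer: -21052592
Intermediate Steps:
Function('j')(U, I) = Add(Pow(U, 2), Mul(I, U, Add(-4, U))) (Function('j')(U, I) = Add(Pow(U, 2), Mul(Mul(U, Add(-4, U)), I)) = Add(Pow(U, 2), Mul(I, U, Add(-4, U))))
Add(Mul(24, -9010), Function('j')(r, Add(-225, Mul(-1, 99)))) = Add(Mul(24, -9010), Mul(256, Add(256, Mul(-4, Add(-225, Mul(-1, 99))), Mul(Add(-225, Mul(-1, 99)), 256)))) = Add(-216240, Mul(256, Add(256, Mul(-4, Add(-225, -99)), Mul(Add(-225, -99), 256)))) = Add(-216240, Mul(256, Add(256, Mul(-4, -324), Mul(-324, 256)))) = Add(-216240, Mul(256, Add(256, 1296, -82944))) = Add(-216240, Mul(256, -81392)) = Add(-216240, -20836352) = -21052592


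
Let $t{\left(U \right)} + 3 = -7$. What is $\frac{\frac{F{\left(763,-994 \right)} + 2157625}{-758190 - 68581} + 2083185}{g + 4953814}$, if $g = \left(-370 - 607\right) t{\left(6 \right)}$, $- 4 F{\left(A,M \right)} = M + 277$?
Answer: $\frac{6889259151323}{16414989229056} \approx 0.41969$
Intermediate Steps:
$F{\left(A,M \right)} = - \frac{277}{4} - \frac{M}{4}$ ($F{\left(A,M \right)} = - \frac{M + 277}{4} = - \frac{277 + M}{4} = - \frac{277}{4} - \frac{M}{4}$)
$t{\left(U \right)} = -10$ ($t{\left(U \right)} = -3 - 7 = -10$)
$g = 9770$ ($g = \left(-370 - 607\right) \left(-10\right) = \left(-977\right) \left(-10\right) = 9770$)
$\frac{\frac{F{\left(763,-994 \right)} + 2157625}{-758190 - 68581} + 2083185}{g + 4953814} = \frac{\frac{\left(- \frac{277}{4} - - \frac{497}{2}\right) + 2157625}{-758190 - 68581} + 2083185}{9770 + 4953814} = \frac{\frac{\left(- \frac{277}{4} + \frac{497}{2}\right) + 2157625}{-826771} + 2083185}{4963584} = \left(\left(\frac{717}{4} + 2157625\right) \left(- \frac{1}{826771}\right) + 2083185\right) \frac{1}{4963584} = \left(\frac{8631217}{4} \left(- \frac{1}{826771}\right) + 2083185\right) \frac{1}{4963584} = \left(- \frac{8631217}{3307084} + 2083185\right) \frac{1}{4963584} = \frac{6889259151323}{3307084} \cdot \frac{1}{4963584} = \frac{6889259151323}{16414989229056}$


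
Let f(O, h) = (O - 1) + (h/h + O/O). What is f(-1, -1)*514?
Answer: 0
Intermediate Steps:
f(O, h) = 1 + O (f(O, h) = (-1 + O) + (1 + 1) = (-1 + O) + 2 = 1 + O)
f(-1, -1)*514 = (1 - 1)*514 = 0*514 = 0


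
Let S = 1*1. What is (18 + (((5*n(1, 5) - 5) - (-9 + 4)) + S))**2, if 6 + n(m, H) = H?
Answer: 196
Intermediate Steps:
n(m, H) = -6 + H
S = 1
(18 + (((5*n(1, 5) - 5) - (-9 + 4)) + S))**2 = (18 + (((5*(-6 + 5) - 5) - (-9 + 4)) + 1))**2 = (18 + (((5*(-1) - 5) - 1*(-5)) + 1))**2 = (18 + (((-5 - 5) + 5) + 1))**2 = (18 + ((-10 + 5) + 1))**2 = (18 + (-5 + 1))**2 = (18 - 4)**2 = 14**2 = 196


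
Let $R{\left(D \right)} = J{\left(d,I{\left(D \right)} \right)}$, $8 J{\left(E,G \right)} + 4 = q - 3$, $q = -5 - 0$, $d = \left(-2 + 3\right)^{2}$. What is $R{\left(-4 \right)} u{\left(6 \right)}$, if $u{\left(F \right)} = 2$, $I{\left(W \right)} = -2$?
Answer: $-3$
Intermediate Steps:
$d = 1$ ($d = 1^{2} = 1$)
$q = -5$ ($q = -5 + 0 = -5$)
$J{\left(E,G \right)} = - \frac{3}{2}$ ($J{\left(E,G \right)} = - \frac{1}{2} + \frac{-5 - 3}{8} = - \frac{1}{2} + \frac{1}{8} \left(-8\right) = - \frac{1}{2} - 1 = - \frac{3}{2}$)
$R{\left(D \right)} = - \frac{3}{2}$
$R{\left(-4 \right)} u{\left(6 \right)} = \left(- \frac{3}{2}\right) 2 = -3$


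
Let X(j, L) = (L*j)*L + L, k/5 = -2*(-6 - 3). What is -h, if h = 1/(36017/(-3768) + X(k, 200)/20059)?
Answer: -75582312/12843088597 ≈ -0.0058851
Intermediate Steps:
k = 90 (k = 5*(-2*(-6 - 3)) = 5*(-2*(-9)) = 5*18 = 90)
X(j, L) = L + j*L² (X(j, L) = j*L² + L = L + j*L²)
h = 75582312/12843088597 (h = 1/(36017/(-3768) + (200*(1 + 200*90))/20059) = 1/(36017*(-1/3768) + (200*(1 + 18000))*(1/20059)) = 1/(-36017/3768 + (200*18001)*(1/20059)) = 1/(-36017/3768 + 3600200*(1/20059)) = 1/(-36017/3768 + 3600200/20059) = 1/(12843088597/75582312) = 75582312/12843088597 ≈ 0.0058851)
-h = -1*75582312/12843088597 = -75582312/12843088597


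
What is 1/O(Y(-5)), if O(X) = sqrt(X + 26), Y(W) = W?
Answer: sqrt(21)/21 ≈ 0.21822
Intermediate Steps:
O(X) = sqrt(26 + X)
1/O(Y(-5)) = 1/(sqrt(26 - 5)) = 1/(sqrt(21)) = sqrt(21)/21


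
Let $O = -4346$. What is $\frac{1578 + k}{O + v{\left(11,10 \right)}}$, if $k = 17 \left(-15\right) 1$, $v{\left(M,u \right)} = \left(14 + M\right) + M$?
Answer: $- \frac{1323}{4310} \approx -0.30696$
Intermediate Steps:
$v{\left(M,u \right)} = 14 + 2 M$
$k = -255$ ($k = \left(-255\right) 1 = -255$)
$\frac{1578 + k}{O + v{\left(11,10 \right)}} = \frac{1578 - 255}{-4346 + \left(14 + 2 \cdot 11\right)} = \frac{1323}{-4346 + \left(14 + 22\right)} = \frac{1323}{-4346 + 36} = \frac{1323}{-4310} = 1323 \left(- \frac{1}{4310}\right) = - \frac{1323}{4310}$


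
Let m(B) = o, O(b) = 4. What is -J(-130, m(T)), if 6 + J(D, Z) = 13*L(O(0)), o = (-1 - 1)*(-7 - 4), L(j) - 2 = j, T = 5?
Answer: -72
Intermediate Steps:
L(j) = 2 + j
o = 22 (o = -2*(-11) = 22)
m(B) = 22
J(D, Z) = 72 (J(D, Z) = -6 + 13*(2 + 4) = -6 + 13*6 = -6 + 78 = 72)
-J(-130, m(T)) = -1*72 = -72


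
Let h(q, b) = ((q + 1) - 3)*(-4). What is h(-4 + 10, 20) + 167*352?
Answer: 58768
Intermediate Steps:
h(q, b) = 8 - 4*q (h(q, b) = ((1 + q) - 3)*(-4) = (-2 + q)*(-4) = 8 - 4*q)
h(-4 + 10, 20) + 167*352 = (8 - 4*(-4 + 10)) + 167*352 = (8 - 4*6) + 58784 = (8 - 24) + 58784 = -16 + 58784 = 58768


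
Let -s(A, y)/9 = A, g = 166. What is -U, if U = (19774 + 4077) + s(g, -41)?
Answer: -22357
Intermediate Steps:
s(A, y) = -9*A
U = 22357 (U = (19774 + 4077) - 9*166 = 23851 - 1494 = 22357)
-U = -1*22357 = -22357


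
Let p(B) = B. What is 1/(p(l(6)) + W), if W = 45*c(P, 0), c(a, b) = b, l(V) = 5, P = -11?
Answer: 1/5 ≈ 0.20000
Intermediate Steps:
W = 0 (W = 45*0 = 0)
1/(p(l(6)) + W) = 1/(5 + 0) = 1/5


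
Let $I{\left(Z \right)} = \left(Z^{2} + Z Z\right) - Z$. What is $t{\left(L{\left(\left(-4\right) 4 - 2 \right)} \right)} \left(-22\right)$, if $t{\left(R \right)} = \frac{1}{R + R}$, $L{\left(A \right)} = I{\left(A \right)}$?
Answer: $- \frac{11}{666} \approx -0.016517$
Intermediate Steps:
$I{\left(Z \right)} = - Z + 2 Z^{2}$ ($I{\left(Z \right)} = \left(Z^{2} + Z^{2}\right) - Z = 2 Z^{2} - Z = - Z + 2 Z^{2}$)
$L{\left(A \right)} = A \left(-1 + 2 A\right)$
$t{\left(R \right)} = \frac{1}{2 R}$
$t{\left(L{\left(\left(-4\right) 4 - 2 \right)} \right)} \left(-22\right) = \frac{1}{2 \left(\left(-4\right) 4 - 2\right) \left(-1 + 2 \left(\left(-4\right) 4 - 2\right)\right)} \left(-22\right) = \frac{1}{2 \left(-16 - 2\right) \left(-1 + 2 \left(-16 - 2\right)\right)} \left(-22\right) = \frac{1}{2 \left(- 18 \left(-1 + 2 \left(-18\right)\right)\right)} \left(-22\right) = \frac{1}{2 \left(- 18 \left(-1 - 36\right)\right)} \left(-22\right) = \frac{1}{2 \left(\left(-18\right) \left(-37\right)\right)} \left(-22\right) = \frac{1}{2 \cdot 666} \left(-22\right) = \frac{1}{2} \cdot \frac{1}{666} \left(-22\right) = \frac{1}{1332} \left(-22\right) = - \frac{11}{666}$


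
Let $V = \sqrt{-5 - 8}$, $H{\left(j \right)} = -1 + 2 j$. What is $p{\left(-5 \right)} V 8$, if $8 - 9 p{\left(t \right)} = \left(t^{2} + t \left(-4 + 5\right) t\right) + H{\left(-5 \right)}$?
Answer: $- \frac{248 i \sqrt{13}}{9} \approx - 99.353 i$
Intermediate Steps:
$p{\left(t \right)} = \frac{19}{9} - \frac{2 t^{2}}{9}$ ($p{\left(t \right)} = \frac{8}{9} - \frac{\left(t^{2} + t \left(-4 + 5\right) t\right) + \left(-1 + 2 \left(-5\right)\right)}{9} = \frac{8}{9} - \frac{\left(t^{2} + t 1 t\right) - 11}{9} = \frac{8}{9} - \frac{\left(t^{2} + t t\right) - 11}{9} = \frac{8}{9} - \frac{\left(t^{2} + t^{2}\right) - 11}{9} = \frac{8}{9} - \frac{2 t^{2} - 11}{9} = \frac{8}{9} - \frac{-11 + 2 t^{2}}{9} = \frac{8}{9} - \left(- \frac{11}{9} + \frac{2 t^{2}}{9}\right) = \frac{19}{9} - \frac{2 t^{2}}{9}$)
$V = i \sqrt{13}$ ($V = \sqrt{-13} = i \sqrt{13} \approx 3.6056 i$)
$p{\left(-5 \right)} V 8 = \left(\frac{19}{9} - \frac{2 \left(-5\right)^{2}}{9}\right) i \sqrt{13} \cdot 8 = \left(\frac{19}{9} - \frac{50}{9}\right) i \sqrt{13} \cdot 8 = - \frac{31 i \sqrt{13}}{9} \cdot 8 = - \frac{248 i \sqrt{13}}{9}$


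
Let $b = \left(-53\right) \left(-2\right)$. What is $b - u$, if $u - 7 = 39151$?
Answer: $-39052$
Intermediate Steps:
$b = 106$
$u = 39158$ ($u = 7 + 39151 = 39158$)
$b - u = 106 - 39158 = -39052$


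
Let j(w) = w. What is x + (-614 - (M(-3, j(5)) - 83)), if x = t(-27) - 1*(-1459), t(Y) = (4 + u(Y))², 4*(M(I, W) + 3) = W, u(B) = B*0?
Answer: 3783/4 ≈ 945.75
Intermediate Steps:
u(B) = 0
M(I, W) = -3 + W/4
t(Y) = 16 (t(Y) = (4 + 0)² = 4² = 16)
x = 1475 (x = 16 - 1*(-1459) = 16 + 1459 = 1475)
x + (-614 - (M(-3, j(5)) - 83)) = 1475 + (-614 - ((-3 + (¼)*5) - 83)) = 1475 + (-614 - ((-3 + 5/4) - 83)) = 1475 + (-614 - (-7/4 - 83)) = 1475 + (-614 - 1*(-339/4)) = 1475 + (-614 + 339/4) = 1475 - 2117/4 = 3783/4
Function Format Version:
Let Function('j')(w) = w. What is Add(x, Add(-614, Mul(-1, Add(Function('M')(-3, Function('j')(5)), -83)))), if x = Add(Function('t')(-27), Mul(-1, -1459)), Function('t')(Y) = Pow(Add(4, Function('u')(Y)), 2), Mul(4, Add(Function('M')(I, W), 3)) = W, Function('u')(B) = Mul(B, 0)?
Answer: Rational(3783, 4) ≈ 945.75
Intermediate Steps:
Function('u')(B) = 0
Function('M')(I, W) = Add(-3, Mul(Rational(1, 4), W))
Function('t')(Y) = 16 (Function('t')(Y) = Pow(Add(4, 0), 2) = Pow(4, 2) = 16)
x = 1475 (x = Add(16, Mul(-1, -1459)) = Add(16, 1459) = 1475)
Add(x, Add(-614, Mul(-1, Add(Function('M')(-3, Function('j')(5)), -83)))) = Add(1475, Add(-614, Mul(-1, Add(Add(-3, Mul(Rational(1, 4), 5)), -83)))) = Add(1475, Add(-614, Mul(-1, Add(Add(-3, Rational(5, 4)), -83)))) = Add(1475, Add(-614, Mul(-1, Add(Rational(-7, 4), -83)))) = Add(1475, Add(-614, Mul(-1, Rational(-339, 4)))) = Add(1475, Add(-614, Rational(339, 4))) = Add(1475, Rational(-2117, 4)) = Rational(3783, 4)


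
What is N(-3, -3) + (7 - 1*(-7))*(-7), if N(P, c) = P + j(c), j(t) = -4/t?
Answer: -299/3 ≈ -99.667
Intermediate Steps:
N(P, c) = P - 4/c
N(-3, -3) + (7 - 1*(-7))*(-7) = (-3 - 4/(-3)) + (7 - 1*(-7))*(-7) = (-3 - 4*(-1/3)) + (7 + 7)*(-7) = (-3 + 4/3) + 14*(-7) = -5/3 - 98 = -299/3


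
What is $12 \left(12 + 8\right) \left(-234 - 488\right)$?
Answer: $-173280$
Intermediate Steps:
$12 \left(12 + 8\right) \left(-234 - 488\right) = 12 \cdot 20 \left(-722\right) = 240 \left(-722\right) = -173280$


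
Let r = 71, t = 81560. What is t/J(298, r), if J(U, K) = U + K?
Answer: 81560/369 ≈ 221.03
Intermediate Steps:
J(U, K) = K + U
t/J(298, r) = 81560/(71 + 298) = 81560/369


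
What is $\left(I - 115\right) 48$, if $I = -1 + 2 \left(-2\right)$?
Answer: $-5760$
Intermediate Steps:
$I = -5$ ($I = -1 - 4 = -5$)
$\left(I - 115\right) 48 = \left(-5 - 115\right) 48 = \left(-120\right) 48 = -5760$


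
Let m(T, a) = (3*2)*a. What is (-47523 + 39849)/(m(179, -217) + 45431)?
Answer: -7674/44129 ≈ -0.17390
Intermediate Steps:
m(T, a) = 6*a
(-47523 + 39849)/(m(179, -217) + 45431) = (-47523 + 39849)/(6*(-217) + 45431) = -7674/(-1302 + 45431) = -7674/44129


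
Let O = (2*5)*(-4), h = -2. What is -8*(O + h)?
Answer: 336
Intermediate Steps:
O = -40 (O = 10*(-4) = -40)
-8*(O + h) = -8*(-40 - 2) = -8*(-42) = 336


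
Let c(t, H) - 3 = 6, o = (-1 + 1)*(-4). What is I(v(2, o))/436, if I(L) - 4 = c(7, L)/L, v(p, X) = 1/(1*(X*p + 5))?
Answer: 49/436 ≈ 0.11239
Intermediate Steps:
o = 0 (o = 0*(-4) = 0)
c(t, H) = 9 (c(t, H) = 3 + 6 = 9)
v(p, X) = 1/(5 + X*p) (v(p, X) = 1/(1*(5 + X*p)) = 1/(5 + X*p))
I(L) = 4 + 9/L
I(v(2, o))/436 = (4 + 9/(1/(5 + 0*2)))/436 = (4 + 9/(1/(5 + 0)))*(1/436) = (4 + 9/(1/5))*(1/436) = (4 + 9*5)*(1/436) = (4 + 45)*(1/436) = 49*(1/436) = 49/436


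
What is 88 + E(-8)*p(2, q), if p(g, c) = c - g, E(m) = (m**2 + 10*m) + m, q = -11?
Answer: 400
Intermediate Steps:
E(m) = m**2 + 11*m
88 + E(-8)*p(2, q) = 88 + (-8*(11 - 8))*(-11 - 1*2) = 88 + (-8*3)*(-11 - 2) = 88 - 24*(-13) = 88 + 312 = 400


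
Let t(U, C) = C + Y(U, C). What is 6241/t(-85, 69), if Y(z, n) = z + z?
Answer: -6241/101 ≈ -61.792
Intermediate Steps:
Y(z, n) = 2*z
t(U, C) = C + 2*U
6241/t(-85, 69) = 6241/(69 + 2*(-85)) = 6241/(69 - 170) = 6241/(-101) = 6241*(-1/101) = -6241/101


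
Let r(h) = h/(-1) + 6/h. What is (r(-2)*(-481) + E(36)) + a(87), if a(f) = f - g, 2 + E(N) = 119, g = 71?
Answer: 614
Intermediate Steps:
E(N) = 117 (E(N) = -2 + 119 = 117)
r(h) = -h + 6/h (r(h) = h*(-1) + 6/h = -h + 6/h)
a(f) = -71 + f (a(f) = f - 1*71 = f - 71 = -71 + f)
(r(-2)*(-481) + E(36)) + a(87) = ((-1*(-2) + 6/(-2))*(-481) + 117) + (-71 + 87) = ((2 + 6*(-½))*(-481) + 117) + 16 = ((2 - 3)*(-481) + 117) + 16 = (-1*(-481) + 117) + 16 = (481 + 117) + 16 = 598 + 16 = 614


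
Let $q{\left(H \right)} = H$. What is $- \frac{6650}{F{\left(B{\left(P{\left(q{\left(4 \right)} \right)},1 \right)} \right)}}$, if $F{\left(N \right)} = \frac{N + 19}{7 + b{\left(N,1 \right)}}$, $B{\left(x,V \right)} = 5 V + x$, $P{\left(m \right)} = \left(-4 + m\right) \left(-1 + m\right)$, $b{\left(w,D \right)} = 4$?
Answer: $- \frac{36575}{12} \approx -3047.9$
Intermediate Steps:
$P{\left(m \right)} = \left(-1 + m\right) \left(-4 + m\right)$
$B{\left(x,V \right)} = x + 5 V$
$F{\left(N \right)} = \frac{19}{11} + \frac{N}{11}$ ($F{\left(N \right)} = \frac{N + 19}{7 + 4} = \frac{19 + N}{11} = \left(19 + N\right) \frac{1}{11} = \frac{19}{11} + \frac{N}{11}$)
$- \frac{6650}{F{\left(B{\left(P{\left(q{\left(4 \right)} \right)},1 \right)} \right)}} = - \frac{6650}{\frac{19}{11} + \frac{\left(4 + 4^{2} - 20\right) + 5 \cdot 1}{11}} = - \frac{6650}{\frac{19}{11} + \frac{\left(4 + 16 - 20\right) + 5}{11}} = - \frac{6650}{\frac{19}{11} + \frac{0 + 5}{11}} = - \frac{6650}{\frac{19}{11} + \frac{1}{11} \cdot 5} = - \frac{6650}{\frac{19}{11} + \frac{5}{11}} = - \frac{6650}{\frac{24}{11}} = \left(-6650\right) \frac{11}{24} = - \frac{36575}{12}$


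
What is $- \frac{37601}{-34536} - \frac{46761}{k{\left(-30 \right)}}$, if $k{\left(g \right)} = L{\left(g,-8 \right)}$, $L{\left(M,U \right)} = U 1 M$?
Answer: $- \frac{66913069}{345360} \approx -193.75$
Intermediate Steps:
$L{\left(M,U \right)} = M U$ ($L{\left(M,U \right)} = U M = M U$)
$k{\left(g \right)} = - 8 g$ ($k{\left(g \right)} = g \left(-8\right) = - 8 g$)
$- \frac{37601}{-34536} - \frac{46761}{k{\left(-30 \right)}} = - \frac{37601}{-34536} - \frac{46761}{\left(-8\right) \left(-30\right)} = \left(-37601\right) \left(- \frac{1}{34536}\right) - \frac{46761}{240} = \frac{37601}{34536} - \frac{15587}{80} = - \frac{66913069}{345360}$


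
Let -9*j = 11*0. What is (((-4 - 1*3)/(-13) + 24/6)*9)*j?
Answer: 0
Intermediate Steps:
j = 0 (j = -11*0/9 = -1/9*0 = 0)
(((-4 - 1*3)/(-13) + 24/6)*9)*j = (((-4 - 1*3)/(-13) + 24/6)*9)*0 = (((-4 - 3)*(-1/13) + 24*(1/6))*9)*0 = ((-7*(-1/13) + 4)*9)*0 = ((7/13 + 4)*9)*0 = ((59/13)*9)*0 = (531/13)*0 = 0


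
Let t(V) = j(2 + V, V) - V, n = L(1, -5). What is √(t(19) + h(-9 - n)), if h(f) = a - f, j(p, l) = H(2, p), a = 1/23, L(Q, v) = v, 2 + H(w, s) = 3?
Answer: I*√7383/23 ≈ 3.7358*I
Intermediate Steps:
H(w, s) = 1 (H(w, s) = -2 + 3 = 1)
a = 1/23 ≈ 0.043478
j(p, l) = 1
n = -5
h(f) = 1/23 - f
t(V) = 1 - V
√(t(19) + h(-9 - n)) = √((1 - 1*19) + (1/23 - (-9 - 1*(-5)))) = √((1 - 19) + (1/23 - (-9 + 5))) = √(-18 + (1/23 - 1*(-4))) = √(-18 + (1/23 + 4)) = √(-18 + 93/23) = √(-321/23) = I*√7383/23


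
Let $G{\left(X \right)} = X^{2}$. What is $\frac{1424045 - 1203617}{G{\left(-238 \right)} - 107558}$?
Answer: $- \frac{110214}{25457} \approx -4.3294$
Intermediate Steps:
$\frac{1424045 - 1203617}{G{\left(-238 \right)} - 107558} = \frac{1424045 - 1203617}{\left(-238\right)^{2} - 107558} = \frac{220428}{56644 - 107558} = \frac{220428}{-50914} = 220428 \left(- \frac{1}{50914}\right) = - \frac{110214}{25457}$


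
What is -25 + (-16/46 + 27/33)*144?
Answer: 10811/253 ≈ 42.731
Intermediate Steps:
-25 + (-16/46 + 27/33)*144 = -25 + (-16*1/46 + 27*(1/33))*144 = -25 + (-8/23 + 9/11)*144 = -25 + (119/253)*144 = -25 + 17136/253 = 10811/253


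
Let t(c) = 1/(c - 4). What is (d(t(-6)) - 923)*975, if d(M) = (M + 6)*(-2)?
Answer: -911430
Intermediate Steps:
t(c) = 1/(-4 + c)
d(M) = -12 - 2*M (d(M) = (6 + M)*(-2) = -12 - 2*M)
(d(t(-6)) - 923)*975 = ((-12 - 2/(-4 - 6)) - 923)*975 = ((-12 - 2/(-10)) - 923)*975 = ((-12 - 2*(-1/10)) - 923)*975 = ((-12 + 1/5) - 923)*975 = (-59/5 - 923)*975 = -4674/5*975 = -911430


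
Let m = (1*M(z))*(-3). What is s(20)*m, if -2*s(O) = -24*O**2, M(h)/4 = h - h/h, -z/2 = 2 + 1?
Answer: 403200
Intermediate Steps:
z = -6 (z = -2*(2 + 1) = -2*3 = -6)
M(h) = -4 + 4*h (M(h) = 4*(h - h/h) = 4*(h - 1*1) = 4*(h - 1) = 4*(-1 + h) = -4 + 4*h)
s(O) = 12*O**2 (s(O) = -(-12)*O**2 = 12*O**2)
m = 84 (m = (1*(-4 + 4*(-6)))*(-3) = (1*(-4 - 24))*(-3) = (1*(-28))*(-3) = -28*(-3) = 84)
s(20)*m = (12*20**2)*84 = (12*400)*84 = 4800*84 = 403200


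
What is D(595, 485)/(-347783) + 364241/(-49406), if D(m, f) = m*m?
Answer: -144167786853/17182566898 ≈ -8.3904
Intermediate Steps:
D(m, f) = m**2
D(595, 485)/(-347783) + 364241/(-49406) = 595**2/(-347783) + 364241/(-49406) = 354025*(-1/347783) + 364241*(-1/49406) = -354025/347783 - 364241/49406 = -144167786853/17182566898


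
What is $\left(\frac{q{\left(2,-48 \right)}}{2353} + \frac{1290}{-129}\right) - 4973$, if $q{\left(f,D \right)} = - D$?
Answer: $- \frac{11724951}{2353} \approx -4983.0$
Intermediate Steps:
$\left(\frac{q{\left(2,-48 \right)}}{2353} + \frac{1290}{-129}\right) - 4973 = \left(\frac{\left(-1\right) \left(-48\right)}{2353} + \frac{1290}{-129}\right) - 4973 = \left(48 \cdot \frac{1}{2353} + 1290 \left(- \frac{1}{129}\right)\right) - 4973 = \left(\frac{48}{2353} - 10\right) - 4973 = - \frac{23482}{2353} - 4973 = - \frac{11724951}{2353}$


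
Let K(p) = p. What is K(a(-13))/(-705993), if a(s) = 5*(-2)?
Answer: 10/705993 ≈ 1.4164e-5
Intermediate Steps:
a(s) = -10
K(a(-13))/(-705993) = -10/(-705993) = -10*(-1/705993) = 10/705993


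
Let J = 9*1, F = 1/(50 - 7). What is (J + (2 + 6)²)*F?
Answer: 73/43 ≈ 1.6977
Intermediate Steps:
F = 1/43 ≈ 0.023256
J = 9
(J + (2 + 6)²)*F = (9 + (2 + 6)²)*(1/43) = (9 + 8²)*(1/43) = (9 + 64)*(1/43) = 73*(1/43) = 73/43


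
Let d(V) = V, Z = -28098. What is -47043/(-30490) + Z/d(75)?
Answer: -56878653/152450 ≈ -373.10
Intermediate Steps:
-47043/(-30490) + Z/d(75) = -47043/(-30490) - 28098/75 = -47043*(-1/30490) - 28098*1/75 = 47043/30490 - 9366/25 = -56878653/152450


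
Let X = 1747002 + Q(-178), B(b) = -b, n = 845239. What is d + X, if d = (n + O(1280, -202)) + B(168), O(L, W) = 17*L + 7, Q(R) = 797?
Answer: 2614637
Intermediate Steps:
O(L, W) = 7 + 17*L
X = 1747799 (X = 1747002 + 797 = 1747799)
d = 866838 (d = (845239 + (7 + 17*1280)) - 1*168 = (845239 + (7 + 21760)) - 168 = (845239 + 21767) - 168 = 867006 - 168 = 866838)
d + X = 866838 + 1747799 = 2614637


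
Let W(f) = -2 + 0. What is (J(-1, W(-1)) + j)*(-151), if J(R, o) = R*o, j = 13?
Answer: -2265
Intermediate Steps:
W(f) = -2
(J(-1, W(-1)) + j)*(-151) = (-1*(-2) + 13)*(-151) = (2 + 13)*(-151) = 15*(-151) = -2265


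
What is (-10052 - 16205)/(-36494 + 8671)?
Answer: 26257/27823 ≈ 0.94372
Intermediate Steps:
(-10052 - 16205)/(-36494 + 8671) = -26257/(-27823) = -26257*(-1/27823) = 26257/27823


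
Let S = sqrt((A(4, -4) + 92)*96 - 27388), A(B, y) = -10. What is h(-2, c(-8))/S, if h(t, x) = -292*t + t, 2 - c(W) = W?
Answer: -291*I*sqrt(4879)/4879 ≈ -4.1661*I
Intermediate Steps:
c(W) = 2 - W
h(t, x) = -291*t
S = 2*I*sqrt(4879) (S = sqrt((-10 + 92)*96 - 27388) = sqrt(82*96 - 27388) = sqrt(7872 - 27388) = sqrt(-19516) = 2*I*sqrt(4879) ≈ 139.7*I)
h(-2, c(-8))/S = (-291*(-2))/((2*I*sqrt(4879))) = 582*(-I*sqrt(4879)/9758) = -291*I*sqrt(4879)/4879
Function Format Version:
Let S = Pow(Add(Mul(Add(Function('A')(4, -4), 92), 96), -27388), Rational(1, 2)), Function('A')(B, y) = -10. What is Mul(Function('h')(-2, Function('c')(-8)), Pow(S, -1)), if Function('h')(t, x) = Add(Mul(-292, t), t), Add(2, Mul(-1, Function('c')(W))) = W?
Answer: Mul(Rational(-291, 4879), I, Pow(4879, Rational(1, 2))) ≈ Mul(-4.1661, I)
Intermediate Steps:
Function('c')(W) = Add(2, Mul(-1, W))
Function('h')(t, x) = Mul(-291, t)
S = Mul(2, I, Pow(4879, Rational(1, 2))) (S = Pow(Add(Mul(Add(-10, 92), 96), -27388), Rational(1, 2)) = Pow(Add(Mul(82, 96), -27388), Rational(1, 2)) = Pow(Add(7872, -27388), Rational(1, 2)) = Pow(-19516, Rational(1, 2)) = Mul(2, I, Pow(4879, Rational(1, 2))) ≈ Mul(139.70, I))
Mul(Function('h')(-2, Function('c')(-8)), Pow(S, -1)) = Mul(Mul(-291, -2), Pow(Mul(2, I, Pow(4879, Rational(1, 2))), -1)) = Mul(582, Mul(Rational(-1, 9758), I, Pow(4879, Rational(1, 2)))) = Mul(Rational(-291, 4879), I, Pow(4879, Rational(1, 2)))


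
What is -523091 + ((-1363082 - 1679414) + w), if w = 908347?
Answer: -2657240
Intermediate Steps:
-523091 + ((-1363082 - 1679414) + w) = -523091 + ((-1363082 - 1679414) + 908347) = -523091 + (-3042496 + 908347) = -523091 - 2134149 = -2657240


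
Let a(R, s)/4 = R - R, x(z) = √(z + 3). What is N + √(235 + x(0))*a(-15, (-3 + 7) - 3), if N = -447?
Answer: -447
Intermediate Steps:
x(z) = √(3 + z)
a(R, s) = 0 (a(R, s) = 4*(R - R) = 4*0 = 0)
N + √(235 + x(0))*a(-15, (-3 + 7) - 3) = -447 + √(235 + √(3 + 0))*0 = -447 + √(235 + √3)*0 = -447 + 0 = -447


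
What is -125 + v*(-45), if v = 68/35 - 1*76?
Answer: 22453/7 ≈ 3207.6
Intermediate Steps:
v = -2592/35 (v = 68*(1/35) - 76 = 68/35 - 76 = -2592/35 ≈ -74.057)
-125 + v*(-45) = -125 - 2592/35*(-45) = -125 + 23328/7 = 22453/7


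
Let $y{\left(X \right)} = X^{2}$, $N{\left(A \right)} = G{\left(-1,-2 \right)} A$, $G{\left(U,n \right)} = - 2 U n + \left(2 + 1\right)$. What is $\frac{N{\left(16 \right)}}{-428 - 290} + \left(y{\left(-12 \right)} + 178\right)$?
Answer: $\frac{115606}{359} \approx 322.02$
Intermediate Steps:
$G{\left(U,n \right)} = 3 - 2 U n$ ($G{\left(U,n \right)} = - 2 U n + 3 = 3 - 2 U n$)
$N{\left(A \right)} = - A$ ($N{\left(A \right)} = \left(3 - \left(-2\right) \left(-2\right)\right) A = \left(3 - 4\right) A = - A$)
$\frac{N{\left(16 \right)}}{-428 - 290} + \left(y{\left(-12 \right)} + 178\right) = \frac{\left(-1\right) 16}{-428 - 290} + \left(\left(-12\right)^{2} + 178\right) = - \frac{16}{-718} + \left(144 + 178\right) = \left(-16\right) \left(- \frac{1}{718}\right) + 322 = \frac{8}{359} + 322 = \frac{115606}{359}$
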